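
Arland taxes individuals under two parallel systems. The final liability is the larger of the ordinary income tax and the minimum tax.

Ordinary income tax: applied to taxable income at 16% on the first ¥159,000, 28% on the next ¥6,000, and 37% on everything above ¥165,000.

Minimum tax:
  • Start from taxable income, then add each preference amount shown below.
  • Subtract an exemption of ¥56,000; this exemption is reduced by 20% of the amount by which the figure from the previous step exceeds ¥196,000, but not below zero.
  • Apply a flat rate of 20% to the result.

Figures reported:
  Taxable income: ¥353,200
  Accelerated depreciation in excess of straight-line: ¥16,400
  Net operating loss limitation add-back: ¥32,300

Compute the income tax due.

Ordinary income tax:
  ¥159,000 × 16% = ¥25,440
  ¥6,000 × 28% = ¥1,680
  ¥188,200 × 37% = ¥69,634
  → ¥96,754

Minimum tax:
  Adjusted income: ¥353,200 + ¥16,400 + ¥32,300 = ¥401,900
  Exemption: ¥56,000 − 20% × (¥401,900 − ¥196,000) = ¥56,000 − ¥41,180 = ¥14,820
  Base: ¥401,900 − ¥14,820 = ¥387,080
  ¥387,080 × 20% = ¥77,416

¥96,754 > ¥77,416, so the ordinary income tax governs.

¥96,754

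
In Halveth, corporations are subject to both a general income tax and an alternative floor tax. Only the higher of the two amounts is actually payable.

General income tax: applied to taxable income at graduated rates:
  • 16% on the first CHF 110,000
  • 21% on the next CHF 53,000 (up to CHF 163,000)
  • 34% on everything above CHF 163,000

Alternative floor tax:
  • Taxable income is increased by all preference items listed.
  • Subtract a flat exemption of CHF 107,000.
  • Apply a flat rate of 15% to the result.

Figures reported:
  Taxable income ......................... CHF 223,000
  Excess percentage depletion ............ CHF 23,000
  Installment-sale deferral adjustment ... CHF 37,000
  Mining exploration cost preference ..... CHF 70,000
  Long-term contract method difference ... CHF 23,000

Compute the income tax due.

CHF 49,130

General income tax:
  CHF 110,000 × 16% = CHF 17,600
  CHF 53,000 × 21% = CHF 11,130
  CHF 60,000 × 34% = CHF 20,400
  → CHF 49,130

Alternative floor tax:
  Adjusted income: CHF 223,000 + CHF 23,000 + CHF 37,000 + CHF 70,000 + CHF 23,000 = CHF 376,000
  Less exemption CHF 107,000 → base CHF 269,000
  CHF 269,000 × 15% = CHF 40,350

CHF 49,130 > CHF 40,350, so the general income tax governs.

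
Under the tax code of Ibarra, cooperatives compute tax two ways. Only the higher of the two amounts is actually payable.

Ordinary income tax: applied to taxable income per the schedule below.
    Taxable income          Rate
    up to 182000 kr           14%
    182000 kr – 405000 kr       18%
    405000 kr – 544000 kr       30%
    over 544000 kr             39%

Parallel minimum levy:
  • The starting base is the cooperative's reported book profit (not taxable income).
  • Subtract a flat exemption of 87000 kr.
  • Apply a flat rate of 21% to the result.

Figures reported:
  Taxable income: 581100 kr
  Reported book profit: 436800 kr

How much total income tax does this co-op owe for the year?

Parallel minimum levy:
  Base (reported book profit): 436800 kr
  Less exemption 87000 kr → base 349800 kr
  349800 kr × 21% = 73458 kr

Ordinary income tax:
  182000 kr × 14% = 25480 kr
  223000 kr × 18% = 40140 kr
  139000 kr × 30% = 41700 kr
  37100 kr × 39% = 14469 kr
  → 121789 kr

121789 kr > 73458 kr, so the ordinary income tax governs.

121789 kr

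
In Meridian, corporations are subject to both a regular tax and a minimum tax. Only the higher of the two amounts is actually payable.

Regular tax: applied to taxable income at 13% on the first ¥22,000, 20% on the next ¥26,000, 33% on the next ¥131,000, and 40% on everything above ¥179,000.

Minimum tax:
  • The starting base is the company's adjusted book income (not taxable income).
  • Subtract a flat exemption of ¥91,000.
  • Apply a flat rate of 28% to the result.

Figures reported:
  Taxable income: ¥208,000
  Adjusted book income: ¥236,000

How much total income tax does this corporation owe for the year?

¥62,890

Minimum tax:
  Base (adjusted book income): ¥236,000
  Less exemption ¥91,000 → base ¥145,000
  ¥145,000 × 28% = ¥40,600

Regular tax:
  ¥22,000 × 13% = ¥2,860
  ¥26,000 × 20% = ¥5,200
  ¥131,000 × 33% = ¥43,230
  ¥29,000 × 40% = ¥11,600
  → ¥62,890

¥62,890 > ¥40,600, so the regular tax governs.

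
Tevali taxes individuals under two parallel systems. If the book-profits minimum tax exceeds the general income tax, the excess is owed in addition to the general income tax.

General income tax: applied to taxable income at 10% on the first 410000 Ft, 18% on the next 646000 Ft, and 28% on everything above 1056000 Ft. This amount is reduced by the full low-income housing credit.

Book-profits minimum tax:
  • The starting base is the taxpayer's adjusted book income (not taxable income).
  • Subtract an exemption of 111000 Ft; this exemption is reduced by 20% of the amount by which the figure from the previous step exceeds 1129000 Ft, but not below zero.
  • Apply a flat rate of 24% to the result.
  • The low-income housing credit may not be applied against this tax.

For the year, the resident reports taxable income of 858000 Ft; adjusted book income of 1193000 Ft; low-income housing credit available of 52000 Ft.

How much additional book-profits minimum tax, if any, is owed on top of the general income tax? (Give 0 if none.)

193112 Ft

Book-profits minimum tax:
  Base (adjusted book income): 1193000 Ft
  Exemption: 111000 Ft − 20% × (1193000 Ft − 1129000 Ft) = 111000 Ft − 12800 Ft = 98200 Ft
  Base: 1193000 Ft − 98200 Ft = 1094800 Ft
  1094800 Ft × 24% = 262752 Ft

General income tax:
  410000 Ft × 10% = 41000 Ft
  448000 Ft × 18% = 80640 Ft
  → 121640 Ft
  Less low-income housing credit 52000 Ft → 69640 Ft

Excess of book-profits minimum tax over general income tax: 262752 Ft − 69640 Ft = 193112 Ft.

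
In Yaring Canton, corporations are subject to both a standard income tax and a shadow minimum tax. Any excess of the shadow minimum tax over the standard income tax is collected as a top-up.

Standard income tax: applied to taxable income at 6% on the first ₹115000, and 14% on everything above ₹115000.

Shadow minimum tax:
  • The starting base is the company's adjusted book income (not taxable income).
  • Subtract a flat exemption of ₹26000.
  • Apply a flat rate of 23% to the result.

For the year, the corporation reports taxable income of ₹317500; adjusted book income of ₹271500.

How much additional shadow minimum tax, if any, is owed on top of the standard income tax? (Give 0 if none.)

₹21215

Standard income tax:
  ₹115000 × 6% = ₹6900
  ₹202500 × 14% = ₹28350
  → ₹35250

Shadow minimum tax:
  Base (adjusted book income): ₹271500
  Less exemption ₹26000 → base ₹245500
  ₹245500 × 23% = ₹56465

Excess of shadow minimum tax over standard income tax: ₹56465 − ₹35250 = ₹21215.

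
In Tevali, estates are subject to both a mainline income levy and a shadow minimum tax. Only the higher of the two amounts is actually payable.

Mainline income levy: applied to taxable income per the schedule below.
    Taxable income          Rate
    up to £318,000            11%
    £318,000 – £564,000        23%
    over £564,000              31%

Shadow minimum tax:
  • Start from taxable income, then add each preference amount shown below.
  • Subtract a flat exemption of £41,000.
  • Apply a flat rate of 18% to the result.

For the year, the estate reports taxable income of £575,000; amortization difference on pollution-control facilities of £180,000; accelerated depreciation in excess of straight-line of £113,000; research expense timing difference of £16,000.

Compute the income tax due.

£151,740

Mainline income levy:
  £318,000 × 11% = £34,980
  £246,000 × 23% = £56,580
  £11,000 × 31% = £3,410
  → £94,970

Shadow minimum tax:
  Adjusted income: £575,000 + £180,000 + £113,000 + £16,000 = £884,000
  Less exemption £41,000 → base £843,000
  £843,000 × 18% = £151,740

£151,740 > £94,970, so the shadow minimum tax is the binding amount.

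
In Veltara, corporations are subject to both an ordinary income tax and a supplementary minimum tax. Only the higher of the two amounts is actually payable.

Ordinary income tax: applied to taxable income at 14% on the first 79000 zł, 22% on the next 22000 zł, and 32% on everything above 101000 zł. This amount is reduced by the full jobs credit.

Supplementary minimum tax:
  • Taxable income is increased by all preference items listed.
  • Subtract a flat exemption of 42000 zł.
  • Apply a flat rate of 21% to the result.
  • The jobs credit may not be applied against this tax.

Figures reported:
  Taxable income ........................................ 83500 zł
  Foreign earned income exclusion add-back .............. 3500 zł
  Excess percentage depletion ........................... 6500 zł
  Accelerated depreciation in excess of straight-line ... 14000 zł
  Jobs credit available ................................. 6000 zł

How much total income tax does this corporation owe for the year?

13755 zł

Supplementary minimum tax:
  Adjusted income: 83500 zł + 3500 zł + 6500 zł + 14000 zł = 107500 zł
  Less exemption 42000 zł → base 65500 zł
  65500 zł × 21% = 13755 zł

Ordinary income tax:
  79000 zł × 14% = 11060 zł
  4500 zł × 22% = 990 zł
  → 12050 zł
  Less jobs credit 6000 zł → 6050 zł

13755 zł > 6050 zł, so the supplementary minimum tax is the binding amount.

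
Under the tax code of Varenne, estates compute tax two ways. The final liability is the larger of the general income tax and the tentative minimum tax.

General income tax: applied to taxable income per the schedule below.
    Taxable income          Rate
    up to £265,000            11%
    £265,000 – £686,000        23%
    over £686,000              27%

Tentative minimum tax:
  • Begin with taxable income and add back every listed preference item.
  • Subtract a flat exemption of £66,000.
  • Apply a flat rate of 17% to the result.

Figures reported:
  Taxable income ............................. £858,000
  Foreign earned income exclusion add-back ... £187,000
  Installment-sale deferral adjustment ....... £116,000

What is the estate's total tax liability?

General income tax:
  £265,000 × 11% = £29,150
  £421,000 × 23% = £96,830
  £172,000 × 27% = £46,440
  → £172,420

Tentative minimum tax:
  Adjusted income: £858,000 + £187,000 + £116,000 = £1,161,000
  Less exemption £66,000 → base £1,095,000
  £1,095,000 × 17% = £186,150

£186,150 > £172,420, so the tentative minimum tax is the binding amount.

£186,150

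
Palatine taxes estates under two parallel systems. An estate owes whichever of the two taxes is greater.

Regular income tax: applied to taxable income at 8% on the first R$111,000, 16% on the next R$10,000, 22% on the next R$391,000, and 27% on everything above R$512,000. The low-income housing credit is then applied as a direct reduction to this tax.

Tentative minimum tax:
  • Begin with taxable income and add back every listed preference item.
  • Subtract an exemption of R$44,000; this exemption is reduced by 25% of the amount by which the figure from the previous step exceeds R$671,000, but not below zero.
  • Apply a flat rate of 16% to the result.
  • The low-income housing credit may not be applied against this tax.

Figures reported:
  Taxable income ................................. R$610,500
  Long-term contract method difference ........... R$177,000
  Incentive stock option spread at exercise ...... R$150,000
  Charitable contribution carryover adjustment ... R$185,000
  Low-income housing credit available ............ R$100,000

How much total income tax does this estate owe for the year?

R$179,600

Regular income tax:
  R$111,000 × 8% = R$8,880
  R$10,000 × 16% = R$1,600
  R$391,000 × 22% = R$86,020
  R$98,500 × 27% = R$26,595
  → R$123,095
  Less low-income housing credit R$100,000 → R$23,095

Tentative minimum tax:
  Adjusted income: R$610,500 + R$177,000 + R$150,000 + R$185,000 = R$1,122,500
  Exemption: 25% × (R$1,122,500 − R$671,000) = R$112,875 ≥ R$44,000, so the exemption is fully phased out
  Base: R$1,122,500 − R$0 = R$1,122,500
  R$1,122,500 × 16% = R$179,600

R$179,600 > R$23,095, so the tentative minimum tax is the binding amount.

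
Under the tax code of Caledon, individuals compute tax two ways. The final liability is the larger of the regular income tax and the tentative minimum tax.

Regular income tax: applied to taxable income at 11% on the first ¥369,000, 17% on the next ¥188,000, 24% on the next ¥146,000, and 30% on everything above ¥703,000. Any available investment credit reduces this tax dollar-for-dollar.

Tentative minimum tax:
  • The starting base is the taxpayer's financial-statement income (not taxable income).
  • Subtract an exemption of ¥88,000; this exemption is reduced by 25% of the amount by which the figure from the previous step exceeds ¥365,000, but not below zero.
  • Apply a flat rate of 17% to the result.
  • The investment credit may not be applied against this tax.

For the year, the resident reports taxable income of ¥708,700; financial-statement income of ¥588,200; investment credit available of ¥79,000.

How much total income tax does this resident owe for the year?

¥94,520

Tentative minimum tax:
  Base (financial-statement income): ¥588,200
  Exemption: ¥88,000 − 25% × (¥588,200 − ¥365,000) = ¥88,000 − ¥55,800 = ¥32,200
  Base: ¥588,200 − ¥32,200 = ¥556,000
  ¥556,000 × 17% = ¥94,520

Regular income tax:
  ¥369,000 × 11% = ¥40,590
  ¥188,000 × 17% = ¥31,960
  ¥146,000 × 24% = ¥35,040
  ¥5,700 × 30% = ¥1,710
  → ¥109,300
  Less investment credit ¥79,000 → ¥30,300

¥94,520 > ¥30,300, so the tentative minimum tax is the binding amount.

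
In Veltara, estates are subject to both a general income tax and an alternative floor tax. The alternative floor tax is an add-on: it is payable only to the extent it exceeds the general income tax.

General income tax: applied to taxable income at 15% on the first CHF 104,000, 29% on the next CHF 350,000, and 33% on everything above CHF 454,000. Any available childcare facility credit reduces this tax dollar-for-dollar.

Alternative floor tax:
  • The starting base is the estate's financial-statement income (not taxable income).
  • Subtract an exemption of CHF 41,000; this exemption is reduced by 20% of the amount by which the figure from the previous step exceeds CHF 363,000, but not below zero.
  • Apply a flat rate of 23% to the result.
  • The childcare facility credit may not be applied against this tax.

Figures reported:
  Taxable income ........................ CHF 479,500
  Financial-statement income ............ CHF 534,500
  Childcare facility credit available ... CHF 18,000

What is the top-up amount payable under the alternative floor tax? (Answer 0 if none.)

CHF 13,879

Alternative floor tax:
  Base (financial-statement income): CHF 534,500
  Exemption: CHF 41,000 − 20% × (CHF 534,500 − CHF 363,000) = CHF 41,000 − CHF 34,300 = CHF 6,700
  Base: CHF 534,500 − CHF 6,700 = CHF 527,800
  CHF 527,800 × 23% = CHF 121,394

General income tax:
  CHF 104,000 × 15% = CHF 15,600
  CHF 350,000 × 29% = CHF 101,500
  CHF 25,500 × 33% = CHF 8,415
  → CHF 125,515
  Less childcare facility credit CHF 18,000 → CHF 107,515

Excess of alternative floor tax over general income tax: CHF 121,394 − CHF 107,515 = CHF 13,879.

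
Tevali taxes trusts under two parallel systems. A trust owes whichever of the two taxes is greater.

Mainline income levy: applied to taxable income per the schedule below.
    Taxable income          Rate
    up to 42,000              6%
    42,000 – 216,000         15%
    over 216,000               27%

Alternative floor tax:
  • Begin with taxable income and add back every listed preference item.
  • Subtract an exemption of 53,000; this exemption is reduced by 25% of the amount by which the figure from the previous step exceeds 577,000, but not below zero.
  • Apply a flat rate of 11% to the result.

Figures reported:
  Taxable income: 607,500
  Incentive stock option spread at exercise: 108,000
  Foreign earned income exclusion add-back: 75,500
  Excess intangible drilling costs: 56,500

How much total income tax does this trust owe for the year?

Mainline income levy:
  42,000 × 6% = 2,520
  174,000 × 15% = 26,100
  391,500 × 27% = 105,705
  → 134,325

Alternative floor tax:
  Adjusted income: 607,500 + 108,000 + 75,500 + 56,500 = 847,500
  Exemption: 25% × (847,500 − 577,000) = 67,625 ≥ 53,000, so the exemption is fully phased out
  Base: 847,500 − 0 = 847,500
  847,500 × 11% = 93,225

134,325 > 93,225, so the mainline income levy governs.

134,325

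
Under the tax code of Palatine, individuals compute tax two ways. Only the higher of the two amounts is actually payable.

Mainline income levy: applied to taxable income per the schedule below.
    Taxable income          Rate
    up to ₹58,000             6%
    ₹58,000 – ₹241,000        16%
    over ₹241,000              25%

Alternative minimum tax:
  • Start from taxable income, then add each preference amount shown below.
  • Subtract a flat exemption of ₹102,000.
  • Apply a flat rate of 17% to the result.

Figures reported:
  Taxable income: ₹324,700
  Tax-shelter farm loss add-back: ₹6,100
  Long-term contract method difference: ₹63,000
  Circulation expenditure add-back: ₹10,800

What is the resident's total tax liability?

₹53,685

Mainline income levy:
  ₹58,000 × 6% = ₹3,480
  ₹183,000 × 16% = ₹29,280
  ₹83,700 × 25% = ₹20,925
  → ₹53,685

Alternative minimum tax:
  Adjusted income: ₹324,700 + ₹6,100 + ₹63,000 + ₹10,800 = ₹404,600
  Less exemption ₹102,000 → base ₹302,600
  ₹302,600 × 17% = ₹51,442

₹53,685 > ₹51,442, so the mainline income levy governs.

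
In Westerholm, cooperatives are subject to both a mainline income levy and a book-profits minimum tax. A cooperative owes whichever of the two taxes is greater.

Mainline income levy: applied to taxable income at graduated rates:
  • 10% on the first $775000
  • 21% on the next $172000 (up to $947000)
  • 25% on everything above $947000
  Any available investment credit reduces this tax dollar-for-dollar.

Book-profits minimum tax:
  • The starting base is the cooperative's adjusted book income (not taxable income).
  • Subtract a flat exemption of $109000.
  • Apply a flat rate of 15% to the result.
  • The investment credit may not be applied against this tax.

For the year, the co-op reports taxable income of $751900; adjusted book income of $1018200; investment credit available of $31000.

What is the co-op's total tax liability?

$136380

Book-profits minimum tax:
  Base (adjusted book income): $1018200
  Less exemption $109000 → base $909200
  $909200 × 15% = $136380

Mainline income levy:
  $751900 × 10% = $75190
  Less investment credit $31000 → $44190

$136380 > $44190, so the book-profits minimum tax is the binding amount.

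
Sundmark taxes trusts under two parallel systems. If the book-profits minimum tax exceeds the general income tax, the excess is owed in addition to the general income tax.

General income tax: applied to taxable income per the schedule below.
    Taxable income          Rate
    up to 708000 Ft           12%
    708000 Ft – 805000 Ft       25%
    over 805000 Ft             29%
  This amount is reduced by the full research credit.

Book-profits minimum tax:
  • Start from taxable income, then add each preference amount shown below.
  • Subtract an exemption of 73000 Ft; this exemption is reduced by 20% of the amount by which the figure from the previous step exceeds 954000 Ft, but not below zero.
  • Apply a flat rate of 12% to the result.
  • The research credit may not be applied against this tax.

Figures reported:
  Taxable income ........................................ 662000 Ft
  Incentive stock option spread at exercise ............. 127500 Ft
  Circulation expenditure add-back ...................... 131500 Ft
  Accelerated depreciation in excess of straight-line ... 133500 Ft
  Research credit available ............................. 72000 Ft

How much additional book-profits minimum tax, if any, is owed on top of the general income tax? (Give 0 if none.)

Book-profits minimum tax:
  Adjusted income: 662000 Ft + 127500 Ft + 131500 Ft + 133500 Ft = 1054500 Ft
  Exemption: 73000 Ft − 20% × (1054500 Ft − 954000 Ft) = 73000 Ft − 20100 Ft = 52900 Ft
  Base: 1054500 Ft − 52900 Ft = 1001600 Ft
  1001600 Ft × 12% = 120192 Ft

General income tax:
  662000 Ft × 12% = 79440 Ft
  Less research credit 72000 Ft → 7440 Ft

Excess of book-profits minimum tax over general income tax: 120192 Ft − 7440 Ft = 112752 Ft.

112752 Ft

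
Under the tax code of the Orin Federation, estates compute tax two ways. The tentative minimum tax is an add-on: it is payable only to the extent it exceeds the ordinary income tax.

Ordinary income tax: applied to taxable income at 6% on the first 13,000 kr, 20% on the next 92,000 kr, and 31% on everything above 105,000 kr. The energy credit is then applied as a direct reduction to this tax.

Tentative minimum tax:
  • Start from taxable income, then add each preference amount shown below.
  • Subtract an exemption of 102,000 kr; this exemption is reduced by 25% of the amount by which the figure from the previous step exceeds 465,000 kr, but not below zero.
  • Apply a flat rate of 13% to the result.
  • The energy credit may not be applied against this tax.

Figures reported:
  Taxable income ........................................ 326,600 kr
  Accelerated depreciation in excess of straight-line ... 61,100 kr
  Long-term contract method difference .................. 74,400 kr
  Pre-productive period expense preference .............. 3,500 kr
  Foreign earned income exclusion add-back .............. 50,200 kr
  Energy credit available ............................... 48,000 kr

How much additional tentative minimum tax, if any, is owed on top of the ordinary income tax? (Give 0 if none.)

Ordinary income tax:
  13,000 kr × 6% = 780 kr
  92,000 kr × 20% = 18,400 kr
  221,600 kr × 31% = 68,696 kr
  → 87,876 kr
  Less energy credit 48,000 kr → 39,876 kr

Tentative minimum tax:
  Adjusted income: 326,600 kr + 61,100 kr + 74,400 kr + 3,500 kr + 50,200 kr = 515,800 kr
  Exemption: 102,000 kr − 25% × (515,800 kr − 465,000 kr) = 102,000 kr − 12,700 kr = 89,300 kr
  Base: 515,800 kr − 89,300 kr = 426,500 kr
  426,500 kr × 13% = 55,445 kr

Excess of tentative minimum tax over ordinary income tax: 55,445 kr − 39,876 kr = 15,569 kr.

15,569 kr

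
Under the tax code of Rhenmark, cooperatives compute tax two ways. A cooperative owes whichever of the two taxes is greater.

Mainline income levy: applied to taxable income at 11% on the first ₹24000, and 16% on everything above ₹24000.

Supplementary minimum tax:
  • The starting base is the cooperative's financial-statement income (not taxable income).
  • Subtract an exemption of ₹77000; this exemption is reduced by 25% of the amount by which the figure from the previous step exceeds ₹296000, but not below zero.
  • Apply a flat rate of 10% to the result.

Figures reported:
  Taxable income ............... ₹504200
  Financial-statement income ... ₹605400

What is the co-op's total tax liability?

₹79472

Supplementary minimum tax:
  Base (financial-statement income): ₹605400
  Exemption: 25% × (₹605400 − ₹296000) = ₹77350 ≥ ₹77000, so the exemption is fully phased out
  Base: ₹605400 − ₹0 = ₹605400
  ₹605400 × 10% = ₹60540

Mainline income levy:
  ₹24000 × 11% = ₹2640
  ₹480200 × 16% = ₹76832
  → ₹79472

₹79472 > ₹60540, so the mainline income levy governs.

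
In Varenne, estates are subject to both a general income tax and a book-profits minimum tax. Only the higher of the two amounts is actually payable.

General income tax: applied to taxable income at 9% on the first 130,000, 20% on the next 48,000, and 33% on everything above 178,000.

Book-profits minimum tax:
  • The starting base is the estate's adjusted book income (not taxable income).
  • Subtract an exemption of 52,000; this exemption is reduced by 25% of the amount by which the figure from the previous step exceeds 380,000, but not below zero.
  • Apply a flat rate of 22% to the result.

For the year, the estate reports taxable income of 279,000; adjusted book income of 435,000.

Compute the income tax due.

87,285

Book-profits minimum tax:
  Base (adjusted book income): 435,000
  Exemption: 52,000 − 25% × (435,000 − 380,000) = 52,000 − 13,750 = 38,250
  Base: 435,000 − 38,250 = 396,750
  396,750 × 22% = 87,285

General income tax:
  130,000 × 9% = 11,700
  48,000 × 20% = 9,600
  101,000 × 33% = 33,330
  → 54,630

87,285 > 54,630, so the book-profits minimum tax is the binding amount.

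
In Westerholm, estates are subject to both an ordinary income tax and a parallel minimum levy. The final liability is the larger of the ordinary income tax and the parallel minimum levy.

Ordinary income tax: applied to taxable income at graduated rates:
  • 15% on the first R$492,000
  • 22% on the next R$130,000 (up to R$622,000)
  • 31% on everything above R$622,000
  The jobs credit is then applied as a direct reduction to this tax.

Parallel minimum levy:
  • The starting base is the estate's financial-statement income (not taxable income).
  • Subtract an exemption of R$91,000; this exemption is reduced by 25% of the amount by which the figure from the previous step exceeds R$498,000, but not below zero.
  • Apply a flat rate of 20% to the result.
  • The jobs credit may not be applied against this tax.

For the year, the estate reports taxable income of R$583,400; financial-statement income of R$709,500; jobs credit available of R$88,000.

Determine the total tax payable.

Ordinary income tax:
  R$492,000 × 15% = R$73,800
  R$91,400 × 22% = R$20,108
  → R$93,908
  Less jobs credit R$88,000 → R$5,908

Parallel minimum levy:
  Base (financial-statement income): R$709,500
  Exemption: R$91,000 − 25% × (R$709,500 − R$498,000) = R$91,000 − R$52,875 = R$38,125
  Base: R$709,500 − R$38,125 = R$671,375
  R$671,375 × 20% = R$134,275

R$134,275 > R$5,908, so the parallel minimum levy is the binding amount.

R$134,275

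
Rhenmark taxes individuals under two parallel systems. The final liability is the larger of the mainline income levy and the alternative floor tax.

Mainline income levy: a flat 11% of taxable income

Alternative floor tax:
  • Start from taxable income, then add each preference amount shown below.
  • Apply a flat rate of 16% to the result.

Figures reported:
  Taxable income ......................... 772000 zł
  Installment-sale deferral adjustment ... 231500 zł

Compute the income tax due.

Mainline income levy:
  772000 zł × 11% = 84920 zł

Alternative floor tax:
  Adjusted income: 772000 zł + 231500 zł = 1003500 zł
  1003500 zł × 16% = 160560 zł

160560 zł > 84920 zł, so the alternative floor tax is the binding amount.

160560 zł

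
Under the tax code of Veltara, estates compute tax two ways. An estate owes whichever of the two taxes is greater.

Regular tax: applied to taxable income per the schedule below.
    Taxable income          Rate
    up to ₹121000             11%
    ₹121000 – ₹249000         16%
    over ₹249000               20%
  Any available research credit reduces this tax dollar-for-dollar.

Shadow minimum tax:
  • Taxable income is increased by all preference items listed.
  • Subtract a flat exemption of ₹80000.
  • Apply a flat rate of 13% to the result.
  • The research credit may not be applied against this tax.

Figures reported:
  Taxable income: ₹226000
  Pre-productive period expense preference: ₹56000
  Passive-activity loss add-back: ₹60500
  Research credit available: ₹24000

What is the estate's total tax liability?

₹34125

Regular tax:
  ₹121000 × 11% = ₹13310
  ₹105000 × 16% = ₹16800
  → ₹30110
  Less research credit ₹24000 → ₹6110

Shadow minimum tax:
  Adjusted income: ₹226000 + ₹56000 + ₹60500 = ₹342500
  Less exemption ₹80000 → base ₹262500
  ₹262500 × 13% = ₹34125

₹34125 > ₹6110, so the shadow minimum tax is the binding amount.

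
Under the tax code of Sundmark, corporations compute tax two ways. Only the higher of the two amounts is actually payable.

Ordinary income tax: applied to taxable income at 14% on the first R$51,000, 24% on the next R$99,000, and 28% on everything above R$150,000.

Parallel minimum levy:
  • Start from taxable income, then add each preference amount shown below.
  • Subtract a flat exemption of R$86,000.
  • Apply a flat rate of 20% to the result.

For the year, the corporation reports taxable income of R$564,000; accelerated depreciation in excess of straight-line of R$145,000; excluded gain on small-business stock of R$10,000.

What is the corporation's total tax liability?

R$146,820

Parallel minimum levy:
  Adjusted income: R$564,000 + R$145,000 + R$10,000 = R$719,000
  Less exemption R$86,000 → base R$633,000
  R$633,000 × 20% = R$126,600

Ordinary income tax:
  R$51,000 × 14% = R$7,140
  R$99,000 × 24% = R$23,760
  R$414,000 × 28% = R$115,920
  → R$146,820

R$146,820 > R$126,600, so the ordinary income tax governs.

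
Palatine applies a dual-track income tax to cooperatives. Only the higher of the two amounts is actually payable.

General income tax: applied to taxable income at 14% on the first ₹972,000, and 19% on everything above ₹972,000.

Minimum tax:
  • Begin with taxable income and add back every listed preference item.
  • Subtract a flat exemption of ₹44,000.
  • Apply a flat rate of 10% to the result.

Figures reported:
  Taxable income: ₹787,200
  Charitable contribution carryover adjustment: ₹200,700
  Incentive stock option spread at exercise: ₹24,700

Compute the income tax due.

General income tax:
  ₹787,200 × 14% = ₹110,208

Minimum tax:
  Adjusted income: ₹787,200 + ₹200,700 + ₹24,700 = ₹1,012,600
  Less exemption ₹44,000 → base ₹968,600
  ₹968,600 × 10% = ₹96,860

₹110,208 > ₹96,860, so the general income tax governs.

₹110,208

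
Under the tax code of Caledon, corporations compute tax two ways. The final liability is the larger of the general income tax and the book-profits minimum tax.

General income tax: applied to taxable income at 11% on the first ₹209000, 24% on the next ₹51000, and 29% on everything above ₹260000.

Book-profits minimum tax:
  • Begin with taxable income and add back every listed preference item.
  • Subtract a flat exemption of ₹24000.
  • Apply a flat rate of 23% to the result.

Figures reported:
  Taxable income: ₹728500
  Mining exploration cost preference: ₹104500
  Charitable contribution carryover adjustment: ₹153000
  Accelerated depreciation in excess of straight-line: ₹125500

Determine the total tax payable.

₹250125

Book-profits minimum tax:
  Adjusted income: ₹728500 + ₹104500 + ₹153000 + ₹125500 = ₹1111500
  Less exemption ₹24000 → base ₹1087500
  ₹1087500 × 23% = ₹250125

General income tax:
  ₹209000 × 11% = ₹22990
  ₹51000 × 24% = ₹12240
  ₹468500 × 29% = ₹135865
  → ₹171095

₹250125 > ₹171095, so the book-profits minimum tax is the binding amount.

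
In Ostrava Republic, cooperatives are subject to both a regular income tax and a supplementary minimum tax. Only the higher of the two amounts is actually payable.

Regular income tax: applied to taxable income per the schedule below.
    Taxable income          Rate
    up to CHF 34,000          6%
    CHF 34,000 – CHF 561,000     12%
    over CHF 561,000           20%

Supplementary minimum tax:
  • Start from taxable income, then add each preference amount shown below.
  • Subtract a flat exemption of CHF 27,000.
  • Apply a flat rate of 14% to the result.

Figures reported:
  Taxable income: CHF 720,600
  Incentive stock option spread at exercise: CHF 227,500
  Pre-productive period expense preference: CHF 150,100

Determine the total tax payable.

CHF 149,968

Regular income tax:
  CHF 34,000 × 6% = CHF 2,040
  CHF 527,000 × 12% = CHF 63,240
  CHF 159,600 × 20% = CHF 31,920
  → CHF 97,200

Supplementary minimum tax:
  Adjusted income: CHF 720,600 + CHF 227,500 + CHF 150,100 = CHF 1,098,200
  Less exemption CHF 27,000 → base CHF 1,071,200
  CHF 1,071,200 × 14% = CHF 149,968

CHF 149,968 > CHF 97,200, so the supplementary minimum tax is the binding amount.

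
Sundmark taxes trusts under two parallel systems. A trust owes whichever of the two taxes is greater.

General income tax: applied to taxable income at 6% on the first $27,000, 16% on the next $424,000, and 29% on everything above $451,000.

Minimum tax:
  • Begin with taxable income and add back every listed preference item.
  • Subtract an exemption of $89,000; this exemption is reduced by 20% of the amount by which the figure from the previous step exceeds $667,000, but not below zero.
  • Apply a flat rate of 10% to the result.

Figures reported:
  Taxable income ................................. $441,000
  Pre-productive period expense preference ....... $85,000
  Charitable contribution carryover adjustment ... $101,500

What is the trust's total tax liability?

$67,860

General income tax:
  $27,000 × 6% = $1,620
  $414,000 × 16% = $66,240
  → $67,860

Minimum tax:
  Adjusted income: $441,000 + $85,000 + $101,500 = $627,500
  Exemption: $627,500 ≤ $667,000, so full $89,000 applies
  Base: $627,500 − $89,000 = $538,500
  $538,500 × 10% = $53,850

$67,860 > $53,850, so the general income tax governs.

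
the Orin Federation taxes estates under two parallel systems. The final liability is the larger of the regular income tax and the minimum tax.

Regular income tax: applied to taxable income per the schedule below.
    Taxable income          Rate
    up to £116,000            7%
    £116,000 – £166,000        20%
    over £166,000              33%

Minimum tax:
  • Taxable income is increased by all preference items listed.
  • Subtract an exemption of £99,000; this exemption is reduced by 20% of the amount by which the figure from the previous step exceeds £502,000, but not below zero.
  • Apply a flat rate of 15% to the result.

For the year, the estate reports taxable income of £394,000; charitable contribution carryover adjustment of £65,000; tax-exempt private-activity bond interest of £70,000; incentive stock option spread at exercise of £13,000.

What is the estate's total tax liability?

£93,360

Minimum tax:
  Adjusted income: £394,000 + £65,000 + £70,000 + £13,000 = £542,000
  Exemption: £99,000 − 20% × (£542,000 − £502,000) = £99,000 − £8,000 = £91,000
  Base: £542,000 − £91,000 = £451,000
  £451,000 × 15% = £67,650

Regular income tax:
  £116,000 × 7% = £8,120
  £50,000 × 20% = £10,000
  £228,000 × 33% = £75,240
  → £93,360

£93,360 > £67,650, so the regular income tax governs.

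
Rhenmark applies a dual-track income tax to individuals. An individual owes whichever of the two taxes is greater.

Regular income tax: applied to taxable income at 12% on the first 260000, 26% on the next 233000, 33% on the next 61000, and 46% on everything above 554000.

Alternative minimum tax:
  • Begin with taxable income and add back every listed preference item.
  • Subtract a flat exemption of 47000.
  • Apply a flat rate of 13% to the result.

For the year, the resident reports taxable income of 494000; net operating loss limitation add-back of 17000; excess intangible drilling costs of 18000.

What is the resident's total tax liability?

Alternative minimum tax:
  Adjusted income: 494000 + 17000 + 18000 = 529000
  Less exemption 47000 → base 482000
  482000 × 13% = 62660

Regular income tax:
  260000 × 12% = 31200
  233000 × 26% = 60580
  1000 × 33% = 330
  → 92110

92110 > 62660, so the regular income tax governs.

92110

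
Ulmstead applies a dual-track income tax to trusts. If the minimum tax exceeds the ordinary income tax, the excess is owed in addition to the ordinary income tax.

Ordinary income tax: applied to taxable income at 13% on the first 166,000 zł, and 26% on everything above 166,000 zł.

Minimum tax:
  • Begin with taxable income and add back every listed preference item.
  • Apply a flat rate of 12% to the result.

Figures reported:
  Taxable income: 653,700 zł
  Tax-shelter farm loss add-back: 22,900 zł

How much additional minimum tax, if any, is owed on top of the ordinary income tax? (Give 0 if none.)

0 zł

Ordinary income tax:
  166,000 zł × 13% = 21,580 zł
  487,700 zł × 26% = 126,802 zł
  → 148,382 zł

Minimum tax:
  Adjusted income: 653,700 zł + 22,900 zł = 676,600 zł
  676,600 zł × 12% = 81,192 zł

81,192 zł ≤ 148,382 zł, so no add-on is due.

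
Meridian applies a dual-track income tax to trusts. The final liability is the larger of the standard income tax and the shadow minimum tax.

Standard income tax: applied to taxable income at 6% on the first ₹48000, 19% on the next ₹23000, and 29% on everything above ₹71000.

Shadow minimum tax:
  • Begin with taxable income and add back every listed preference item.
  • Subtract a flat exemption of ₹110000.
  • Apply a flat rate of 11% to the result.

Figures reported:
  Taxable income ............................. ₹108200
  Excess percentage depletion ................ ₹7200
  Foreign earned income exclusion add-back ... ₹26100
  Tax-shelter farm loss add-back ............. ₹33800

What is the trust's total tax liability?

₹18038

Shadow minimum tax:
  Adjusted income: ₹108200 + ₹7200 + ₹26100 + ₹33800 = ₹175300
  Less exemption ₹110000 → base ₹65300
  ₹65300 × 11% = ₹7183

Standard income tax:
  ₹48000 × 6% = ₹2880
  ₹23000 × 19% = ₹4370
  ₹37200 × 29% = ₹10788
  → ₹18038

₹18038 > ₹7183, so the standard income tax governs.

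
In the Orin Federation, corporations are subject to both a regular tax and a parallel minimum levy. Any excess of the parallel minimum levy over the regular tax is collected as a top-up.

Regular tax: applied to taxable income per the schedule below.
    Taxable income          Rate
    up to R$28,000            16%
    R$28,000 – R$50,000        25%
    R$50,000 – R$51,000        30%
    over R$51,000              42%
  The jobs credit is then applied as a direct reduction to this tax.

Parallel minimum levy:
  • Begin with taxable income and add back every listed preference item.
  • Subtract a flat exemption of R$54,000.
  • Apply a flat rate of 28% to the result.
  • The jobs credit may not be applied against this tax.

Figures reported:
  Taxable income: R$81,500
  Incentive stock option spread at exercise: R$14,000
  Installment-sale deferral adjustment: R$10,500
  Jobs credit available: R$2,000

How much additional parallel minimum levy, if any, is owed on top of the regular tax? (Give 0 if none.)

R$0

Parallel minimum levy:
  Adjusted income: R$81,500 + R$14,000 + R$10,500 = R$106,000
  Less exemption R$54,000 → base R$52,000
  R$52,000 × 28% = R$14,560

Regular tax:
  R$28,000 × 16% = R$4,480
  R$22,000 × 25% = R$5,500
  R$1,000 × 30% = R$300
  R$30,500 × 42% = R$12,810
  → R$23,090
  Less jobs credit R$2,000 → R$21,090

R$14,560 ≤ R$21,090, so no add-on is due.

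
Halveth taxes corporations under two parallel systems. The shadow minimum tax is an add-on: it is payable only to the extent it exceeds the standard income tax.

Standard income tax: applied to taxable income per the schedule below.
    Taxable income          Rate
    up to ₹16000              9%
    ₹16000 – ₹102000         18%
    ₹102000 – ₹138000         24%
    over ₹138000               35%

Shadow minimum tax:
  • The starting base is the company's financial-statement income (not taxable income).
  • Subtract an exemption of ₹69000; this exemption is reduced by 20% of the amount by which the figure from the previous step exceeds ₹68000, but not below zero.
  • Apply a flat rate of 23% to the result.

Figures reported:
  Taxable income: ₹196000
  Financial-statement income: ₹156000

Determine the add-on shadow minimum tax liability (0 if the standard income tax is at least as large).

₹0

Shadow minimum tax:
  Base (financial-statement income): ₹156000
  Exemption: ₹69000 − 20% × (₹156000 − ₹68000) = ₹69000 − ₹17600 = ₹51400
  Base: ₹156000 − ₹51400 = ₹104600
  ₹104600 × 23% = ₹24058

Standard income tax:
  ₹16000 × 9% = ₹1440
  ₹86000 × 18% = ₹15480
  ₹36000 × 24% = ₹8640
  ₹58000 × 35% = ₹20300
  → ₹45860

₹24058 ≤ ₹45860, so no add-on is due.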